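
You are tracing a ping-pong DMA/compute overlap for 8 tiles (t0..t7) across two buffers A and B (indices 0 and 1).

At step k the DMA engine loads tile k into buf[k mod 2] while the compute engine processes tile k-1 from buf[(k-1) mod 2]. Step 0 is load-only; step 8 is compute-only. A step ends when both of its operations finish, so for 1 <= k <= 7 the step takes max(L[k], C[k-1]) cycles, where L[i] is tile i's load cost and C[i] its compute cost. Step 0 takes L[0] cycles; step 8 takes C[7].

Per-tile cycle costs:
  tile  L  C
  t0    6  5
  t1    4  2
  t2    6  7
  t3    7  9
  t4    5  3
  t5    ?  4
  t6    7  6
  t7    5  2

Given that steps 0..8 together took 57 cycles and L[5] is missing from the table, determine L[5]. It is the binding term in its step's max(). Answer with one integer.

L[5] = 9

step 0 | dur = L[0]=6 = 6
step 1 | dur = max(L[1]=4, C[0]=5) = 5
step 2 | dur = max(L[2]=6, C[1]=2) = 6
step 3 | dur = max(L[3]=7, C[2]=7) = 7
step 4 | dur = max(L[4]=5, C[3]=9) = 9
step 5 | dur = max(L[5]=?, C[4]=3) = L[5]  (unknown; binding)
step 6 | dur = max(L[6]=7, C[5]=4) = 7
step 7 | dur = max(L[7]=5, C[6]=6) = 6
step 8 | dur = C[7]=2 = 2
sum of known step durations = 48
dur[5] = total - known = 57 - 48 = 9
L[5] is the binding max in step 5, so L[5] = dur[5] = 9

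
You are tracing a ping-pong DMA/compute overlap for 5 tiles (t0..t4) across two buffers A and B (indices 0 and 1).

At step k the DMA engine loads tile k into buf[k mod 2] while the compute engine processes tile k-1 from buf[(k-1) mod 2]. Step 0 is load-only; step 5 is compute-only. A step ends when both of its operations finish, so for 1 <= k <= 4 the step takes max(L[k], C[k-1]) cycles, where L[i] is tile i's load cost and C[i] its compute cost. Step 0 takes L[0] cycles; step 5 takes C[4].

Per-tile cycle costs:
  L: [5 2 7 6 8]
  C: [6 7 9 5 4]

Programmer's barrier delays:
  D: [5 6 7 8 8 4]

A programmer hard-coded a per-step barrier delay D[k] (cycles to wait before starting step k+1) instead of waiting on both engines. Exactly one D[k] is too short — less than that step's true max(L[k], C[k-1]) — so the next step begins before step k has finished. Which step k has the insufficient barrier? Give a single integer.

hazard at step 3

[0] required=L[0]=5=5 vs D=5 ok
[1] required=max(L[1]=2,C[0]=6)=6 vs D=6 ok
[2] required=max(L[2]=7,C[1]=7)=7 vs D=7 ok
[3] required=max(L[3]=6,C[2]=9)=9 vs D=8 SHORT
[4] required=max(L[4]=8,C[3]=5)=8 vs D=8 ok
[5] required=C[4]=4=4 vs D=4 ok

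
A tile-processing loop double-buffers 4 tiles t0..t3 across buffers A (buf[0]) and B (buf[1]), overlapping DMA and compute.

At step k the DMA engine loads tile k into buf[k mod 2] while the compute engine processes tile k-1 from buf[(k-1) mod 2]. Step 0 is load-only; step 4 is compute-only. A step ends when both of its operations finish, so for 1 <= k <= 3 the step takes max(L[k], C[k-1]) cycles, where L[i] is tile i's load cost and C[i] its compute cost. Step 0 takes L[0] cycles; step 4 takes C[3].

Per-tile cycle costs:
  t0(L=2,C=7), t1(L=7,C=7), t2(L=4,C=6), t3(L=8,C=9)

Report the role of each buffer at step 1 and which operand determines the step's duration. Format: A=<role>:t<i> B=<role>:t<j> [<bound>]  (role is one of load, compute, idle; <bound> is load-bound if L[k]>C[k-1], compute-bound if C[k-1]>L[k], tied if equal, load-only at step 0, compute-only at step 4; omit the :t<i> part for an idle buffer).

step 0: L[0]=2 → dur=2, Σ=2 | A=load:t0 B=idle [load-only]
step 1: L[1]=7 C[0]=7 → dur=7, Σ=9 | A=compute:t0 B=load:t1 [tied]
step 2: L[2]=4 C[1]=7 → dur=7, Σ=16 | A=load:t2 B=compute:t1 [compute-bound]
step 3: L[3]=8 C[2]=6 → dur=8, Σ=24 | A=compute:t2 B=load:t3 [load-bound]
step 4: C[3]=9 → dur=9, Σ=33 | A=idle B=compute:t3 [compute-only]

step 1: A=compute:t0 B=load:t1 [tied]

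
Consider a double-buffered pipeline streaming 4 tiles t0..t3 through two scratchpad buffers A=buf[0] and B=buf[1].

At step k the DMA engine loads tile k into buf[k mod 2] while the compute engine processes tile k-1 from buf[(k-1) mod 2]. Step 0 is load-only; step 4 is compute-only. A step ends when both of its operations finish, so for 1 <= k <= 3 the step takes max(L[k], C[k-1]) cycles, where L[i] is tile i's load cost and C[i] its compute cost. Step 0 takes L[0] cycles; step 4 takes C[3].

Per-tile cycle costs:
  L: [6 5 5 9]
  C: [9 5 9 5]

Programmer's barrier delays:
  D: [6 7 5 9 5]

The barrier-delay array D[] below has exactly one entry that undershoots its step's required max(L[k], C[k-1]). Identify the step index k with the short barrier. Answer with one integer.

step 0: need L[0]=6 = 6; D[0]=6 ok
step 1: need max(L[1]=5,C[0]=9) = 9; D[1]=7 SHORT
step 2: need max(L[2]=5,C[1]=5) = 5; D[2]=5 ok
step 3: need max(L[3]=9,C[2]=9) = 9; D[3]=9 ok
step 4: need C[3]=5 = 5; D[4]=5 ok

hazard at step 1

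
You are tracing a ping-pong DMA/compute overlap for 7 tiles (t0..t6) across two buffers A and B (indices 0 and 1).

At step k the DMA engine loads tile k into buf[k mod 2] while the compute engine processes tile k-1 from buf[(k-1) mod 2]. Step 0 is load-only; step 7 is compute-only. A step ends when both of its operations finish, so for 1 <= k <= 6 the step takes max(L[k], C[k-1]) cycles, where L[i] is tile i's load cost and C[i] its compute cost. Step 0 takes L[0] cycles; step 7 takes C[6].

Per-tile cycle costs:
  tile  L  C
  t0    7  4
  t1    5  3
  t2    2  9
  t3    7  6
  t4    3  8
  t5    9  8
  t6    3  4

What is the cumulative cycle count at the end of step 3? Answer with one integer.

step 0: L[0]=7 → dur=7, Σ=7 | A=load:t0 B=idle [load-only]
step 1: L[1]=5 C[0]=4 → dur=5, Σ=12 | A=compute:t0 B=load:t1 [load-bound]
step 2: L[2]=2 C[1]=3 → dur=3, Σ=15 | A=load:t2 B=compute:t1 [compute-bound]
step 3: L[3]=7 C[2]=9 → dur=9, Σ=24 | A=compute:t2 B=load:t3 [compute-bound]
step 4: L[4]=3 C[3]=6 → dur=6, Σ=30 | A=load:t4 B=compute:t3 [compute-bound]
step 5: L[5]=9 C[4]=8 → dur=9, Σ=39 | A=compute:t4 B=load:t5 [load-bound]
step 6: L[6]=3 C[5]=8 → dur=8, Σ=47 | A=load:t6 B=compute:t5 [compute-bound]
step 7: C[6]=4 → dur=4, Σ=51 | A=compute:t6 B=idle [compute-only]

end_cycle[3] = 24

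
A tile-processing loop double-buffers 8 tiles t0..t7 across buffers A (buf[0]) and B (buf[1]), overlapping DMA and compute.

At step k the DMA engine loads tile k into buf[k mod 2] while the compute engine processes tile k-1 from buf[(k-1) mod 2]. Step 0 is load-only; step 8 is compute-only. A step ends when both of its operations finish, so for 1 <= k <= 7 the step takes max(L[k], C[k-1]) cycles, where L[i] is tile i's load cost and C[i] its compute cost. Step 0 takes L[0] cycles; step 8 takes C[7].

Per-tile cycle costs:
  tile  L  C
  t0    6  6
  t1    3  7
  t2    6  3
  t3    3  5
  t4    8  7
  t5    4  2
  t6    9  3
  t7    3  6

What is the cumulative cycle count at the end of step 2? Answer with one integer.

end_cycle[2] = 19

step 0: L[0]=6 → dur=6, Σ=6 | A=load:t0 B=idle [load-only]
step 1: L[1]=3 C[0]=6 → dur=6, Σ=12 | A=compute:t0 B=load:t1 [compute-bound]
step 2: L[2]=6 C[1]=7 → dur=7, Σ=19 | A=load:t2 B=compute:t1 [compute-bound]
step 3: L[3]=3 C[2]=3 → dur=3, Σ=22 | A=compute:t2 B=load:t3 [tied]
step 4: L[4]=8 C[3]=5 → dur=8, Σ=30 | A=load:t4 B=compute:t3 [load-bound]
step 5: L[5]=4 C[4]=7 → dur=7, Σ=37 | A=compute:t4 B=load:t5 [compute-bound]
step 6: L[6]=9 C[5]=2 → dur=9, Σ=46 | A=load:t6 B=compute:t5 [load-bound]
step 7: L[7]=3 C[6]=3 → dur=3, Σ=49 | A=compute:t6 B=load:t7 [tied]
step 8: C[7]=6 → dur=6, Σ=55 | A=idle B=compute:t7 [compute-only]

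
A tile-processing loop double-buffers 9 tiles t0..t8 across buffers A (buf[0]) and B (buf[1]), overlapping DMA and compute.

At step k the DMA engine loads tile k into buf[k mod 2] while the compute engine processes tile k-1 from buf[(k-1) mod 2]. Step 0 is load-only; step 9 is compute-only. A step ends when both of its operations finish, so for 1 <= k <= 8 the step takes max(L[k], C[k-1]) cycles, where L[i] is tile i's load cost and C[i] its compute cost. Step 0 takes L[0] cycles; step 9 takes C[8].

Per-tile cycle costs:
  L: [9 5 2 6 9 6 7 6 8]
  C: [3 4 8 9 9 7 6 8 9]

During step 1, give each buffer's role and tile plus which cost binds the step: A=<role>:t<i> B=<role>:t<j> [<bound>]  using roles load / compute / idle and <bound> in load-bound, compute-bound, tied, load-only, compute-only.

step 0: L[0]=9 → dur=9, Σ=9 | A=load:t0 B=idle [load-only]
step 1: L[1]=5 C[0]=3 → dur=5, Σ=14 | A=compute:t0 B=load:t1 [load-bound]
step 2: L[2]=2 C[1]=4 → dur=4, Σ=18 | A=load:t2 B=compute:t1 [compute-bound]
step 3: L[3]=6 C[2]=8 → dur=8, Σ=26 | A=compute:t2 B=load:t3 [compute-bound]
step 4: L[4]=9 C[3]=9 → dur=9, Σ=35 | A=load:t4 B=compute:t3 [tied]
step 5: L[5]=6 C[4]=9 → dur=9, Σ=44 | A=compute:t4 B=load:t5 [compute-bound]
step 6: L[6]=7 C[5]=7 → dur=7, Σ=51 | A=load:t6 B=compute:t5 [tied]
step 7: L[7]=6 C[6]=6 → dur=6, Σ=57 | A=compute:t6 B=load:t7 [tied]
step 8: L[8]=8 C[7]=8 → dur=8, Σ=65 | A=load:t8 B=compute:t7 [tied]
step 9: C[8]=9 → dur=9, Σ=74 | A=compute:t8 B=idle [compute-only]

step 1: A=compute:t0 B=load:t1 [load-bound]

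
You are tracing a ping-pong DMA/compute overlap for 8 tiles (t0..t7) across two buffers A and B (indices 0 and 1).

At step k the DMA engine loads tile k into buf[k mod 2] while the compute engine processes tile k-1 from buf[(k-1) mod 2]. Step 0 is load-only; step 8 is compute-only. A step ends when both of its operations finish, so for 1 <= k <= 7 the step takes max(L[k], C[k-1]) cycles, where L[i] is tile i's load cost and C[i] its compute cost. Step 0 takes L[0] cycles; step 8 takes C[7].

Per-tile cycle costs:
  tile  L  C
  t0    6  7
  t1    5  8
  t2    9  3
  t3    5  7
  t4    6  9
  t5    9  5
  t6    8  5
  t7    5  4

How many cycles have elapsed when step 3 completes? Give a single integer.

end_cycle[3] = 27

step 0: L[0]=6 → dur=6, Σ=6 | A=load:t0 B=idle [load-only]
step 1: L[1]=5 C[0]=7 → dur=7, Σ=13 | A=compute:t0 B=load:t1 [compute-bound]
step 2: L[2]=9 C[1]=8 → dur=9, Σ=22 | A=load:t2 B=compute:t1 [load-bound]
step 3: L[3]=5 C[2]=3 → dur=5, Σ=27 | A=compute:t2 B=load:t3 [load-bound]
step 4: L[4]=6 C[3]=7 → dur=7, Σ=34 | A=load:t4 B=compute:t3 [compute-bound]
step 5: L[5]=9 C[4]=9 → dur=9, Σ=43 | A=compute:t4 B=load:t5 [tied]
step 6: L[6]=8 C[5]=5 → dur=8, Σ=51 | A=load:t6 B=compute:t5 [load-bound]
step 7: L[7]=5 C[6]=5 → dur=5, Σ=56 | A=compute:t6 B=load:t7 [tied]
step 8: C[7]=4 → dur=4, Σ=60 | A=idle B=compute:t7 [compute-only]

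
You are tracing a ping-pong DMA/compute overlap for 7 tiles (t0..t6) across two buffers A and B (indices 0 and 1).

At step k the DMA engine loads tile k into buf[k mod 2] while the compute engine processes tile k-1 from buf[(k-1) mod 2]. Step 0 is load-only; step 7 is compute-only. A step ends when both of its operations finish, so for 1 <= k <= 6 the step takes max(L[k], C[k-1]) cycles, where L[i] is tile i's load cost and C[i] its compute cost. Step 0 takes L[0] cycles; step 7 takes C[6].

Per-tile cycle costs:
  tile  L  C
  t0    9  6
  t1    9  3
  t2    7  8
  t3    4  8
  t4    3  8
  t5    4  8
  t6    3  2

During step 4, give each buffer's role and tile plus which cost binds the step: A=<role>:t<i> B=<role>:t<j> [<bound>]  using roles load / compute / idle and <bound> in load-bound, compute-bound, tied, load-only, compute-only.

k=0 load=t0/9c comp=- wait=9 total=9
k=1 load=t1/9c comp=t0/6c wait=9 total=18
k=2 load=t2/7c comp=t1/3c wait=7 total=25
k=3 load=t3/4c comp=t2/8c wait=8 total=33
k=4 load=t4/3c comp=t3/8c wait=8 total=41
k=5 load=t5/4c comp=t4/8c wait=8 total=49
k=6 load=t6/3c comp=t5/8c wait=8 total=57
k=7 load=- comp=t6/2c wait=2 total=59

step 4: A=load:t4 B=compute:t3 [compute-bound]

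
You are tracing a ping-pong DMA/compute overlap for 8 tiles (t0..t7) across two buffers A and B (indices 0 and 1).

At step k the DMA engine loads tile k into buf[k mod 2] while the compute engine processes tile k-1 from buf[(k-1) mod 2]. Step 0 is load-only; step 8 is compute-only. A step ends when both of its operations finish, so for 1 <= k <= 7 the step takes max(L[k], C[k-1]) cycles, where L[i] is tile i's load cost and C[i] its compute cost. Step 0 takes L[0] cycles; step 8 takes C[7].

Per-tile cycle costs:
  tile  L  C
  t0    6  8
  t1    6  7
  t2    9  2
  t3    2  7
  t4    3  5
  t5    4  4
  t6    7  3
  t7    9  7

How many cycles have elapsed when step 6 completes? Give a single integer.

end_cycle[6] = 44

[0] DMA t0→A (6c) ∥ CU idle ⇒ 6c, clock 6
[1] DMA t1→B (6c) ∥ CU A:t0 (8c) ⇒ 8c, clock 14
[2] DMA t2→A (9c) ∥ CU B:t1 (7c) ⇒ 9c, clock 23
[3] DMA t3→B (2c) ∥ CU A:t2 (2c) ⇒ 2c, clock 25
[4] DMA t4→A (3c) ∥ CU B:t3 (7c) ⇒ 7c, clock 32
[5] DMA t5→B (4c) ∥ CU A:t4 (5c) ⇒ 5c, clock 37
[6] DMA t6→A (7c) ∥ CU B:t5 (4c) ⇒ 7c, clock 44
[7] DMA t7→B (9c) ∥ CU A:t6 (3c) ⇒ 9c, clock 53
[8] DMA idle ∥ CU B:t7 (7c) ⇒ 7c, clock 60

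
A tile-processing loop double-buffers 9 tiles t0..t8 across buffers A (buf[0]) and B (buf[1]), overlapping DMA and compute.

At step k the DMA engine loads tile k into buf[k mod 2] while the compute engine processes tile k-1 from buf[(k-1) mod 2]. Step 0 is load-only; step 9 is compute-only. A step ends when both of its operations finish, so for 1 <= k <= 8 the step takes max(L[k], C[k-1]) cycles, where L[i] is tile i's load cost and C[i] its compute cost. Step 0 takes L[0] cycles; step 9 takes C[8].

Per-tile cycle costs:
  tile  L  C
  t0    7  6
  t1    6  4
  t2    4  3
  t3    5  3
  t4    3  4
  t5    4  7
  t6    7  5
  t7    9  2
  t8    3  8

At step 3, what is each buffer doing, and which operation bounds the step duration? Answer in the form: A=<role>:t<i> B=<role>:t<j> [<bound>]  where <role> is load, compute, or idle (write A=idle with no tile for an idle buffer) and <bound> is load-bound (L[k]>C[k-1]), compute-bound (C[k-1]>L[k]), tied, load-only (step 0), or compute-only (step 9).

[0] DMA t0→A (7c) ∥ CU idle ⇒ 7c, clock 7
[1] DMA t1→B (6c) ∥ CU A:t0 (6c) ⇒ 6c, clock 13
[2] DMA t2→A (4c) ∥ CU B:t1 (4c) ⇒ 4c, clock 17
[3] DMA t3→B (5c) ∥ CU A:t2 (3c) ⇒ 5c, clock 22
[4] DMA t4→A (3c) ∥ CU B:t3 (3c) ⇒ 3c, clock 25
[5] DMA t5→B (4c) ∥ CU A:t4 (4c) ⇒ 4c, clock 29
[6] DMA t6→A (7c) ∥ CU B:t5 (7c) ⇒ 7c, clock 36
[7] DMA t7→B (9c) ∥ CU A:t6 (5c) ⇒ 9c, clock 45
[8] DMA t8→A (3c) ∥ CU B:t7 (2c) ⇒ 3c, clock 48
[9] DMA idle ∥ CU A:t8 (8c) ⇒ 8c, clock 56

step 3: A=compute:t2 B=load:t3 [load-bound]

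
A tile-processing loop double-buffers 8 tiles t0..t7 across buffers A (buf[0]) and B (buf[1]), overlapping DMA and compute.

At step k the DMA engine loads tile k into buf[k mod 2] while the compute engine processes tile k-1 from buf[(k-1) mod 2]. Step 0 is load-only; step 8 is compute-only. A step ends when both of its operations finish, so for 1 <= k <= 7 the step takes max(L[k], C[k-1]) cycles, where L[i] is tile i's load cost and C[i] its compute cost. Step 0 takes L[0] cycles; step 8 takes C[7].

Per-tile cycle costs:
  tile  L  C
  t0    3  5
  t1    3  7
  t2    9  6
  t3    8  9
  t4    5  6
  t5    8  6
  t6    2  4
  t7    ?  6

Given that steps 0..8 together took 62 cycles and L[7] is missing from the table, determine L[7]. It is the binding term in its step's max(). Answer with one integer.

L[7] = 8

step 0 | dur = L[0]=3 = 3
step 1 | dur = max(L[1]=3, C[0]=5) = 5
step 2 | dur = max(L[2]=9, C[1]=7) = 9
step 3 | dur = max(L[3]=8, C[2]=6) = 8
step 4 | dur = max(L[4]=5, C[3]=9) = 9
step 5 | dur = max(L[5]=8, C[4]=6) = 8
step 6 | dur = max(L[6]=2, C[5]=6) = 6
step 7 | dur = max(L[7]=?, C[6]=4) = L[7]  (unknown; binding)
step 8 | dur = C[7]=6 = 6
sum of known step durations = 54
dur[7] = total - known = 62 - 54 = 8
L[7] is the binding max in step 7, so L[7] = dur[7] = 8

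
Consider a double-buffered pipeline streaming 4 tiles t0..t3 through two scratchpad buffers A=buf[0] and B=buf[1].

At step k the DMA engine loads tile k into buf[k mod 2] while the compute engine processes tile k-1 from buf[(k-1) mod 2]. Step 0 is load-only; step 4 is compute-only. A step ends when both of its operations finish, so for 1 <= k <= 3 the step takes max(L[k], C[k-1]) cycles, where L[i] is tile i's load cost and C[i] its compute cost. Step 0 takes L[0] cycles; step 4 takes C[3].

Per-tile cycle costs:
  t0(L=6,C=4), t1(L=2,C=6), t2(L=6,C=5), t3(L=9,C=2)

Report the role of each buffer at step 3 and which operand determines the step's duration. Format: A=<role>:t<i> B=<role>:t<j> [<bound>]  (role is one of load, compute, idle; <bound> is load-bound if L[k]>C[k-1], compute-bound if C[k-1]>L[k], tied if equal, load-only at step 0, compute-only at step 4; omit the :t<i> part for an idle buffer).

k=0 load=t0/6c comp=- wait=6 total=6
k=1 load=t1/2c comp=t0/4c wait=4 total=10
k=2 load=t2/6c comp=t1/6c wait=6 total=16
k=3 load=t3/9c comp=t2/5c wait=9 total=25
k=4 load=- comp=t3/2c wait=2 total=27

step 3: A=compute:t2 B=load:t3 [load-bound]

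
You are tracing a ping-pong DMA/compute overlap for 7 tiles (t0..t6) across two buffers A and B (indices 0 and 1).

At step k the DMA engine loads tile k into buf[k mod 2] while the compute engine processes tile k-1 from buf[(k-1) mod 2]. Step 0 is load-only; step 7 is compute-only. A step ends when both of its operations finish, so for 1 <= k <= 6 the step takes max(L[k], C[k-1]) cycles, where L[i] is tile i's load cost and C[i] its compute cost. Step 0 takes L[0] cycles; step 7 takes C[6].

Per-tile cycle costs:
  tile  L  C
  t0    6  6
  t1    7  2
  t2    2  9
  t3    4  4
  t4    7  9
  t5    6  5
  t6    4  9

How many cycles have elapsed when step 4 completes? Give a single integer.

end_cycle[4] = 31

[0] DMA t0→A (6c) ∥ CU idle ⇒ 6c, clock 6
[1] DMA t1→B (7c) ∥ CU A:t0 (6c) ⇒ 7c, clock 13
[2] DMA t2→A (2c) ∥ CU B:t1 (2c) ⇒ 2c, clock 15
[3] DMA t3→B (4c) ∥ CU A:t2 (9c) ⇒ 9c, clock 24
[4] DMA t4→A (7c) ∥ CU B:t3 (4c) ⇒ 7c, clock 31
[5] DMA t5→B (6c) ∥ CU A:t4 (9c) ⇒ 9c, clock 40
[6] DMA t6→A (4c) ∥ CU B:t5 (5c) ⇒ 5c, clock 45
[7] DMA idle ∥ CU A:t6 (9c) ⇒ 9c, clock 54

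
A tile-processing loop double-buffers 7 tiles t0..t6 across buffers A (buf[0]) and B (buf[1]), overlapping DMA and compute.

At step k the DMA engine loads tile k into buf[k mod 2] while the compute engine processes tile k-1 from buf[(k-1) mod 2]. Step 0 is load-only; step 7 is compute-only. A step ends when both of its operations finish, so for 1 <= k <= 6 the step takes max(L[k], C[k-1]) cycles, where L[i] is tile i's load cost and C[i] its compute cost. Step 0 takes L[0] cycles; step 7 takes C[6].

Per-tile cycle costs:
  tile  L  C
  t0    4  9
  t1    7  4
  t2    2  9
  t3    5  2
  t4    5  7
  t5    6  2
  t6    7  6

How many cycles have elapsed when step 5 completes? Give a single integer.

end_cycle[5] = 38

[0] DMA t0→A (4c) ∥ CU idle ⇒ 4c, clock 4
[1] DMA t1→B (7c) ∥ CU A:t0 (9c) ⇒ 9c, clock 13
[2] DMA t2→A (2c) ∥ CU B:t1 (4c) ⇒ 4c, clock 17
[3] DMA t3→B (5c) ∥ CU A:t2 (9c) ⇒ 9c, clock 26
[4] DMA t4→A (5c) ∥ CU B:t3 (2c) ⇒ 5c, clock 31
[5] DMA t5→B (6c) ∥ CU A:t4 (7c) ⇒ 7c, clock 38
[6] DMA t6→A (7c) ∥ CU B:t5 (2c) ⇒ 7c, clock 45
[7] DMA idle ∥ CU A:t6 (6c) ⇒ 6c, clock 51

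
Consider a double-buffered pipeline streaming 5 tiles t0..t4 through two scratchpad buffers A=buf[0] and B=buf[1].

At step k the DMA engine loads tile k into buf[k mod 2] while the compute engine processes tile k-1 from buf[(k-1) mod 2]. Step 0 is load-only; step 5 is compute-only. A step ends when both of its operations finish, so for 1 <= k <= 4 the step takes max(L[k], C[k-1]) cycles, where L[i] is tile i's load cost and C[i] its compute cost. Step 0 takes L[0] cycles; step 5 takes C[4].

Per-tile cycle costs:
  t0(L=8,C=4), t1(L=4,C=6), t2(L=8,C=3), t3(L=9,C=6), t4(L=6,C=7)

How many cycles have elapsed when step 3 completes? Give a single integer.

  0. 8=8c; end=8; A:t0 B:-
  1. max(4,4)=4c; end=12; A:t0 B:t1
  2. max(8,6)=8c; end=20; A:t2 B:t1
  3. max(9,3)=9c; end=29; A:t2 B:t3
  4. max(6,6)=6c; end=35; A:t4 B:t3
  5. 7=7c; end=42; A:t4 B:t3

end_cycle[3] = 29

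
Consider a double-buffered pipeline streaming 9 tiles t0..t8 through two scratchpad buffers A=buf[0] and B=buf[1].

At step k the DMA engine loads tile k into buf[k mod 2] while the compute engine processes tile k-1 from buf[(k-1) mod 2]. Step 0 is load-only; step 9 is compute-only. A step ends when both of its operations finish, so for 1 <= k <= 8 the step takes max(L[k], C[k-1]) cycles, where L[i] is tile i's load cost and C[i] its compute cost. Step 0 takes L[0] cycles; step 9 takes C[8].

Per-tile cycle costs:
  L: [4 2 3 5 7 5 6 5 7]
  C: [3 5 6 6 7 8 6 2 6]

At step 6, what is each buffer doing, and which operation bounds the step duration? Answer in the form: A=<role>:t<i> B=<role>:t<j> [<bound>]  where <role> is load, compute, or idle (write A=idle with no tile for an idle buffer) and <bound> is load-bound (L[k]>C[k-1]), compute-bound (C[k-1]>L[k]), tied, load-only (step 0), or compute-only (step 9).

  0. 4=4c; end=4; A:t0 B:-
  1. max(2,3)=3c; end=7; A:t0 B:t1
  2. max(3,5)=5c; end=12; A:t2 B:t1
  3. max(5,6)=6c; end=18; A:t2 B:t3
  4. max(7,6)=7c; end=25; A:t4 B:t3
  5. max(5,7)=7c; end=32; A:t4 B:t5
  6. max(6,8)=8c; end=40; A:t6 B:t5
  7. max(5,6)=6c; end=46; A:t6 B:t7
  8. max(7,2)=7c; end=53; A:t8 B:t7
  9. 6=6c; end=59; A:t8 B:t7

step 6: A=load:t6 B=compute:t5 [compute-bound]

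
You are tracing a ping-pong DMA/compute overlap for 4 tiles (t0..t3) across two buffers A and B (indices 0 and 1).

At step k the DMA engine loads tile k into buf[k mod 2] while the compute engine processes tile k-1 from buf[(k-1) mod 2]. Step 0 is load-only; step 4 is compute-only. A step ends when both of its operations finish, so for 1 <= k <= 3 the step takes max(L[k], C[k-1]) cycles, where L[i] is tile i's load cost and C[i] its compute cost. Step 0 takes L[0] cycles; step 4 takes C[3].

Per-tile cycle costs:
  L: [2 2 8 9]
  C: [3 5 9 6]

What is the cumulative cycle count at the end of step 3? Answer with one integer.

end_cycle[3] = 22

  0. 2=2c; end=2; A:t0 B:-
  1. max(2,3)=3c; end=5; A:t0 B:t1
  2. max(8,5)=8c; end=13; A:t2 B:t1
  3. max(9,9)=9c; end=22; A:t2 B:t3
  4. 6=6c; end=28; A:t2 B:t3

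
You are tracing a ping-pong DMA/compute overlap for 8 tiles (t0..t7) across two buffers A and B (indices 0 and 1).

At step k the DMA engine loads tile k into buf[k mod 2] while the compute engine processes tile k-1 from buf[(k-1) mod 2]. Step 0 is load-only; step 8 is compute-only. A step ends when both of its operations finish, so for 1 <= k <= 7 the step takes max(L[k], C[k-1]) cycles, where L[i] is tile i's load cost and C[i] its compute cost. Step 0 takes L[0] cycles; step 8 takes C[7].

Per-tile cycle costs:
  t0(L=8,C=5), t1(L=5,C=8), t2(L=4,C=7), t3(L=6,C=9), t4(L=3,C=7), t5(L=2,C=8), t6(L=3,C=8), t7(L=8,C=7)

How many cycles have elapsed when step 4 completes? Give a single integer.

  0. 8=8c; end=8; A:t0 B:-
  1. max(5,5)=5c; end=13; A:t0 B:t1
  2. max(4,8)=8c; end=21; A:t2 B:t1
  3. max(6,7)=7c; end=28; A:t2 B:t3
  4. max(3,9)=9c; end=37; A:t4 B:t3
  5. max(2,7)=7c; end=44; A:t4 B:t5
  6. max(3,8)=8c; end=52; A:t6 B:t5
  7. max(8,8)=8c; end=60; A:t6 B:t7
  8. 7=7c; end=67; A:t6 B:t7

end_cycle[4] = 37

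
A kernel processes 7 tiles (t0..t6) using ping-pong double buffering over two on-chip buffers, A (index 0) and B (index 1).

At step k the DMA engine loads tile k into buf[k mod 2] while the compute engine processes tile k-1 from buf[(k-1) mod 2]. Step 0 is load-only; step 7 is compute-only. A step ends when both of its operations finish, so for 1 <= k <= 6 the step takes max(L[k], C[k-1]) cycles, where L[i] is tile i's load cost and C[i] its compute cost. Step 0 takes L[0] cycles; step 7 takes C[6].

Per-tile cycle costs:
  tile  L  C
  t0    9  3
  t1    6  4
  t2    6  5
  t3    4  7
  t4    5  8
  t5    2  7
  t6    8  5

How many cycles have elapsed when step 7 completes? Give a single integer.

[0] DMA t0→A (9c) ∥ CU idle ⇒ 9c, clock 9
[1] DMA t1→B (6c) ∥ CU A:t0 (3c) ⇒ 6c, clock 15
[2] DMA t2→A (6c) ∥ CU B:t1 (4c) ⇒ 6c, clock 21
[3] DMA t3→B (4c) ∥ CU A:t2 (5c) ⇒ 5c, clock 26
[4] DMA t4→A (5c) ∥ CU B:t3 (7c) ⇒ 7c, clock 33
[5] DMA t5→B (2c) ∥ CU A:t4 (8c) ⇒ 8c, clock 41
[6] DMA t6→A (8c) ∥ CU B:t5 (7c) ⇒ 8c, clock 49
[7] DMA idle ∥ CU A:t6 (5c) ⇒ 5c, clock 54

end_cycle[7] = 54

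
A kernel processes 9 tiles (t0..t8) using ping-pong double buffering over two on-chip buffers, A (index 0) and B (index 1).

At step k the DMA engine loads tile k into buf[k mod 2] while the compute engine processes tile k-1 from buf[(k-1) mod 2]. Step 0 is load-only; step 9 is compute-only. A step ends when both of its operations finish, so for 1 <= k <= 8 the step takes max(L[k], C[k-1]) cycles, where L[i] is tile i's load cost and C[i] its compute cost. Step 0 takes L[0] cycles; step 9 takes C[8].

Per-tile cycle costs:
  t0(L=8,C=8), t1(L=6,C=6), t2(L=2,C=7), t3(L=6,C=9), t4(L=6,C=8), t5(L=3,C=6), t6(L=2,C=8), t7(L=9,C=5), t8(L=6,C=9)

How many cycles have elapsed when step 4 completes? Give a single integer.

end_cycle[4] = 38

k=0 load=t0/8c comp=- wait=8 total=8
k=1 load=t1/6c comp=t0/8c wait=8 total=16
k=2 load=t2/2c comp=t1/6c wait=6 total=22
k=3 load=t3/6c comp=t2/7c wait=7 total=29
k=4 load=t4/6c comp=t3/9c wait=9 total=38
k=5 load=t5/3c comp=t4/8c wait=8 total=46
k=6 load=t6/2c comp=t5/6c wait=6 total=52
k=7 load=t7/9c comp=t6/8c wait=9 total=61
k=8 load=t8/6c comp=t7/5c wait=6 total=67
k=9 load=- comp=t8/9c wait=9 total=76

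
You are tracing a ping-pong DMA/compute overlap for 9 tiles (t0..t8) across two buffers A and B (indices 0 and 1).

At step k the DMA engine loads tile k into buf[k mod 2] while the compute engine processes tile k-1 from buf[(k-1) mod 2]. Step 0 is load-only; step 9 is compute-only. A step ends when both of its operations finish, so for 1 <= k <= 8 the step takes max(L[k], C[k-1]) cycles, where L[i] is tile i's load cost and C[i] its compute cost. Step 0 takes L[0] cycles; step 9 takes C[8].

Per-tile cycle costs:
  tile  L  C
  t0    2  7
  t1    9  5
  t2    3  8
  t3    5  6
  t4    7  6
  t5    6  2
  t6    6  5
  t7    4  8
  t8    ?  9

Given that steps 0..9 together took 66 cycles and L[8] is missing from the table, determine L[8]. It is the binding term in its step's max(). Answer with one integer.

step 0 | dur = L[0]=2 = 2
step 1 | dur = max(L[1]=9, C[0]=7) = 9
step 2 | dur = max(L[2]=3, C[1]=5) = 5
step 3 | dur = max(L[3]=5, C[2]=8) = 8
step 4 | dur = max(L[4]=7, C[3]=6) = 7
step 5 | dur = max(L[5]=6, C[4]=6) = 6
step 6 | dur = max(L[6]=6, C[5]=2) = 6
step 7 | dur = max(L[7]=4, C[6]=5) = 5
step 8 | dur = max(L[8]=?, C[7]=8) = L[8]  (unknown; binding)
step 9 | dur = C[8]=9 = 9
sum of known step durations = 57
dur[8] = total - known = 66 - 57 = 9
L[8] is the binding max in step 8, so L[8] = dur[8] = 9

L[8] = 9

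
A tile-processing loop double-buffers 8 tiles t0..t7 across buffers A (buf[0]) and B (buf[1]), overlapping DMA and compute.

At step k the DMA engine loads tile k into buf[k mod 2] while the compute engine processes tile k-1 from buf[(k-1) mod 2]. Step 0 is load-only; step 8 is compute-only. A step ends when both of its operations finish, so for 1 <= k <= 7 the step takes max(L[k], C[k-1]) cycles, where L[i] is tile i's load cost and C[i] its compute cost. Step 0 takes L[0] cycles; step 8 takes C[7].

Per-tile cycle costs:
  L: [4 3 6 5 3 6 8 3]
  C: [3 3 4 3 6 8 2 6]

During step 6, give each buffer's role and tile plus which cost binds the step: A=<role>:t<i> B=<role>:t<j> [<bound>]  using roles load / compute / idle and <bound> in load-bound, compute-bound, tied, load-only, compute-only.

step 6: A=load:t6 B=compute:t5 [tied]

step 0: L[0]=4 → dur=4, Σ=4 | A=load:t0 B=idle [load-only]
step 1: L[1]=3 C[0]=3 → dur=3, Σ=7 | A=compute:t0 B=load:t1 [tied]
step 2: L[2]=6 C[1]=3 → dur=6, Σ=13 | A=load:t2 B=compute:t1 [load-bound]
step 3: L[3]=5 C[2]=4 → dur=5, Σ=18 | A=compute:t2 B=load:t3 [load-bound]
step 4: L[4]=3 C[3]=3 → dur=3, Σ=21 | A=load:t4 B=compute:t3 [tied]
step 5: L[5]=6 C[4]=6 → dur=6, Σ=27 | A=compute:t4 B=load:t5 [tied]
step 6: L[6]=8 C[5]=8 → dur=8, Σ=35 | A=load:t6 B=compute:t5 [tied]
step 7: L[7]=3 C[6]=2 → dur=3, Σ=38 | A=compute:t6 B=load:t7 [load-bound]
step 8: C[7]=6 → dur=6, Σ=44 | A=idle B=compute:t7 [compute-only]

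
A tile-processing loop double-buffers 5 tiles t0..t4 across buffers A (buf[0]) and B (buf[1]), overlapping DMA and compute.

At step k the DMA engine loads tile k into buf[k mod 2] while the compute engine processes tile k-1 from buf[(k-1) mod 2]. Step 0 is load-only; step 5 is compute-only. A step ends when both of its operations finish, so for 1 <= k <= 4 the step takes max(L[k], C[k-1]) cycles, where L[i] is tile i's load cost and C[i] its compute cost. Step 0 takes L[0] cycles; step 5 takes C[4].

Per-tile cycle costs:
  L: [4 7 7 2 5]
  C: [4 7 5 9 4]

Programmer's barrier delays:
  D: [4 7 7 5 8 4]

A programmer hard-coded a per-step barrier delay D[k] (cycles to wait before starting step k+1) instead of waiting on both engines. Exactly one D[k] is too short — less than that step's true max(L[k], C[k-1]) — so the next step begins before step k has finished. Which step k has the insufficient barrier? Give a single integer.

hazard at step 4

step 0: need L[0]=4 = 4; D[0]=4 ok
step 1: need max(L[1]=7,C[0]=4) = 7; D[1]=7 ok
step 2: need max(L[2]=7,C[1]=7) = 7; D[2]=7 ok
step 3: need max(L[3]=2,C[2]=5) = 5; D[3]=5 ok
step 4: need max(L[4]=5,C[3]=9) = 9; D[4]=8 SHORT
step 5: need C[4]=4 = 4; D[5]=4 ok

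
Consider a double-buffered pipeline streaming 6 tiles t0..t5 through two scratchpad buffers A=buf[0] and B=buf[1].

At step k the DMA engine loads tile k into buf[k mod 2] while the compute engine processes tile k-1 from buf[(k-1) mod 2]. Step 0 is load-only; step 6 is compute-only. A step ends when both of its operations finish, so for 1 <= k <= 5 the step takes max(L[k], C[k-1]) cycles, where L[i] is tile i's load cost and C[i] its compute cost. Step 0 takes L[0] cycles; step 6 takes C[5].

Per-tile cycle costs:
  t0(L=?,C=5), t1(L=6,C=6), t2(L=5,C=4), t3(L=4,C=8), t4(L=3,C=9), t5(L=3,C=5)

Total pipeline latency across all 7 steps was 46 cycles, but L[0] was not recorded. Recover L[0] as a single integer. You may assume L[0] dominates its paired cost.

step 0 = dur = L[0]=? = L[0]  (unknown; binding)
step 1 = dur = max(L[1]=6, C[0]=5) = 6
step 2 = dur = max(L[2]=5, C[1]=6) = 6
step 3 = dur = max(L[3]=4, C[2]=4) = 4
step 4 = dur = max(L[4]=3, C[3]=8) = 8
step 5 = dur = max(L[5]=3, C[4]=9) = 9
step 6 = dur = C[5]=5 = 5
sum of known step durations = 38
dur[0] = total - known = 46 - 38 = 8
L[0] is the binding max in step 0, so L[0] = dur[0] = 8

L[0] = 8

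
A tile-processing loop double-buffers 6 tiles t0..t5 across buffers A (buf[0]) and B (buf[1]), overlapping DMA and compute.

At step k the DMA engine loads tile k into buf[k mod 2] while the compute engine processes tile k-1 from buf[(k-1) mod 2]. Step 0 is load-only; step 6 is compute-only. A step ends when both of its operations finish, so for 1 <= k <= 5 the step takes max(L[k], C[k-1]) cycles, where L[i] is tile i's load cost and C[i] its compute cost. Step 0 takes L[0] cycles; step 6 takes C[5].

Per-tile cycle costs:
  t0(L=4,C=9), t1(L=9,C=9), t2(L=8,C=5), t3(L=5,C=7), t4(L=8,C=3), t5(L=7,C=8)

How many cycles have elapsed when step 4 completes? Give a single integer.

end_cycle[4] = 35

k=0 load=t0/4c comp=- wait=4 total=4
k=1 load=t1/9c comp=t0/9c wait=9 total=13
k=2 load=t2/8c comp=t1/9c wait=9 total=22
k=3 load=t3/5c comp=t2/5c wait=5 total=27
k=4 load=t4/8c comp=t3/7c wait=8 total=35
k=5 load=t5/7c comp=t4/3c wait=7 total=42
k=6 load=- comp=t5/8c wait=8 total=50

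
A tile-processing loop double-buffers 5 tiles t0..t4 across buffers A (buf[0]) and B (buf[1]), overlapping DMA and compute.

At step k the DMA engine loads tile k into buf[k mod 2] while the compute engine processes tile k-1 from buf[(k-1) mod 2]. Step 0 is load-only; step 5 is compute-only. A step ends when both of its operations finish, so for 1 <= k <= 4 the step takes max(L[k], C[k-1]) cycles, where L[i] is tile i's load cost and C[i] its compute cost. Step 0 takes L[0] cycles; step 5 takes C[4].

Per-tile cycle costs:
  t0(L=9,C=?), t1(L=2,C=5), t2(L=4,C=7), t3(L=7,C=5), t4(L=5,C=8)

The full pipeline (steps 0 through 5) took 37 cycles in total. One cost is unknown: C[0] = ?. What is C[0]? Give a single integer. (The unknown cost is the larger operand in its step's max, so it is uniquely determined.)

C[0] = 3

step 0 | dur = L[0]=9 = 9
step 1 | dur = max(L[1]=2, C[0]=?) = C[0]  (unknown; binding)
step 2 | dur = max(L[2]=4, C[1]=5) = 5
step 3 | dur = max(L[3]=7, C[2]=7) = 7
step 4 | dur = max(L[4]=5, C[3]=5) = 5
step 5 | dur = C[4]=8 = 8
sum of known step durations = 34
dur[1] = total - known = 37 - 34 = 3
C[0] is the binding max in step 1, so C[0] = dur[1] = 3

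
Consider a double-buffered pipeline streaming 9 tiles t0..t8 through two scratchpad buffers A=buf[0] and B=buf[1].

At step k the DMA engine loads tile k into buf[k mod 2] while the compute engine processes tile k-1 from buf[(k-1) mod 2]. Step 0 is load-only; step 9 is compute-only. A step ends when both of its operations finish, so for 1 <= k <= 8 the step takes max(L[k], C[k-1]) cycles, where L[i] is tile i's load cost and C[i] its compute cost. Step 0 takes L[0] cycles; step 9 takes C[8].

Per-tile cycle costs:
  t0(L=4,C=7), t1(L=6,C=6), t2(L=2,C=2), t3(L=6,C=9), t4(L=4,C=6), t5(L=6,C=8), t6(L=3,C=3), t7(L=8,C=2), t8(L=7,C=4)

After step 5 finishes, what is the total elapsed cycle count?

end_cycle[5] = 38

step 0: L[0]=4 → dur=4, Σ=4 | A=load:t0 B=idle [load-only]
step 1: L[1]=6 C[0]=7 → dur=7, Σ=11 | A=compute:t0 B=load:t1 [compute-bound]
step 2: L[2]=2 C[1]=6 → dur=6, Σ=17 | A=load:t2 B=compute:t1 [compute-bound]
step 3: L[3]=6 C[2]=2 → dur=6, Σ=23 | A=compute:t2 B=load:t3 [load-bound]
step 4: L[4]=4 C[3]=9 → dur=9, Σ=32 | A=load:t4 B=compute:t3 [compute-bound]
step 5: L[5]=6 C[4]=6 → dur=6, Σ=38 | A=compute:t4 B=load:t5 [tied]
step 6: L[6]=3 C[5]=8 → dur=8, Σ=46 | A=load:t6 B=compute:t5 [compute-bound]
step 7: L[7]=8 C[6]=3 → dur=8, Σ=54 | A=compute:t6 B=load:t7 [load-bound]
step 8: L[8]=7 C[7]=2 → dur=7, Σ=61 | A=load:t8 B=compute:t7 [load-bound]
step 9: C[8]=4 → dur=4, Σ=65 | A=compute:t8 B=idle [compute-only]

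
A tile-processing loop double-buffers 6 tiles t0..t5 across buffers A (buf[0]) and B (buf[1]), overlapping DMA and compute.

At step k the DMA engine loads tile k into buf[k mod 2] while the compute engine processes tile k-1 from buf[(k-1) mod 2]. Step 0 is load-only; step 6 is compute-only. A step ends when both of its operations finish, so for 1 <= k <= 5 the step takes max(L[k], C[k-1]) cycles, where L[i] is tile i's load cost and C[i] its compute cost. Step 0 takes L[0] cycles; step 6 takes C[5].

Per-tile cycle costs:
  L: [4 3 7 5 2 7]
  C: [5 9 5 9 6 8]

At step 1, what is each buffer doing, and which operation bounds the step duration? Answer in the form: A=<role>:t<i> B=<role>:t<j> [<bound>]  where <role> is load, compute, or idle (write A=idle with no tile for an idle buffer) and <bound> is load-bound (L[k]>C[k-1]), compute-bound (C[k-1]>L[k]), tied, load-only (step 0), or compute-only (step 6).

step 1: A=compute:t0 B=load:t1 [compute-bound]

k=0 load=t0/4c comp=- wait=4 total=4
k=1 load=t1/3c comp=t0/5c wait=5 total=9
k=2 load=t2/7c comp=t1/9c wait=9 total=18
k=3 load=t3/5c comp=t2/5c wait=5 total=23
k=4 load=t4/2c comp=t3/9c wait=9 total=32
k=5 load=t5/7c comp=t4/6c wait=7 total=39
k=6 load=- comp=t5/8c wait=8 total=47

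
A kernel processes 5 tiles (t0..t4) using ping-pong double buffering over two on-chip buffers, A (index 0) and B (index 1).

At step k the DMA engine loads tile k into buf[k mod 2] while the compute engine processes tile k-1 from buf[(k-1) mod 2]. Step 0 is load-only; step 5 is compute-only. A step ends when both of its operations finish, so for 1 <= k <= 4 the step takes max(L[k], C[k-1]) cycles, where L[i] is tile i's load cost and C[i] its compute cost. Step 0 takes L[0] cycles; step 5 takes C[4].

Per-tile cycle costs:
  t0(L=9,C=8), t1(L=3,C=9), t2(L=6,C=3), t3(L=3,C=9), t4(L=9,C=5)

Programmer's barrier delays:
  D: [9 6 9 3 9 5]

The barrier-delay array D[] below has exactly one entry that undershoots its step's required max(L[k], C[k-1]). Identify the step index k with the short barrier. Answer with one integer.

[0] required=L[0]=9=9 vs D=9 ok
[1] required=max(L[1]=3,C[0]=8)=8 vs D=6 SHORT
[2] required=max(L[2]=6,C[1]=9)=9 vs D=9 ok
[3] required=max(L[3]=3,C[2]=3)=3 vs D=3 ok
[4] required=max(L[4]=9,C[3]=9)=9 vs D=9 ok
[5] required=C[4]=5=5 vs D=5 ok

hazard at step 1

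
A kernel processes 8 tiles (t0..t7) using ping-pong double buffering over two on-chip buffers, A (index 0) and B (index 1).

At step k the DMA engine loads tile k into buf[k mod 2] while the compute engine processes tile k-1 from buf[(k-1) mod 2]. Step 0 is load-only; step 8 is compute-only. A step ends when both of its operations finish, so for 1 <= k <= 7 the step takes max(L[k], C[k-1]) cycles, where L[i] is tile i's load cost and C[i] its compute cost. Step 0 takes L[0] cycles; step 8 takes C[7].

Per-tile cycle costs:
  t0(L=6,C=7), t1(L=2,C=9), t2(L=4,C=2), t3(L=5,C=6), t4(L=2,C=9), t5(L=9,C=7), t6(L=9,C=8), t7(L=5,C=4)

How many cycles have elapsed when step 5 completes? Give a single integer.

[0] DMA t0→A (6c) ∥ CU idle ⇒ 6c, clock 6
[1] DMA t1→B (2c) ∥ CU A:t0 (7c) ⇒ 7c, clock 13
[2] DMA t2→A (4c) ∥ CU B:t1 (9c) ⇒ 9c, clock 22
[3] DMA t3→B (5c) ∥ CU A:t2 (2c) ⇒ 5c, clock 27
[4] DMA t4→A (2c) ∥ CU B:t3 (6c) ⇒ 6c, clock 33
[5] DMA t5→B (9c) ∥ CU A:t4 (9c) ⇒ 9c, clock 42
[6] DMA t6→A (9c) ∥ CU B:t5 (7c) ⇒ 9c, clock 51
[7] DMA t7→B (5c) ∥ CU A:t6 (8c) ⇒ 8c, clock 59
[8] DMA idle ∥ CU B:t7 (4c) ⇒ 4c, clock 63

end_cycle[5] = 42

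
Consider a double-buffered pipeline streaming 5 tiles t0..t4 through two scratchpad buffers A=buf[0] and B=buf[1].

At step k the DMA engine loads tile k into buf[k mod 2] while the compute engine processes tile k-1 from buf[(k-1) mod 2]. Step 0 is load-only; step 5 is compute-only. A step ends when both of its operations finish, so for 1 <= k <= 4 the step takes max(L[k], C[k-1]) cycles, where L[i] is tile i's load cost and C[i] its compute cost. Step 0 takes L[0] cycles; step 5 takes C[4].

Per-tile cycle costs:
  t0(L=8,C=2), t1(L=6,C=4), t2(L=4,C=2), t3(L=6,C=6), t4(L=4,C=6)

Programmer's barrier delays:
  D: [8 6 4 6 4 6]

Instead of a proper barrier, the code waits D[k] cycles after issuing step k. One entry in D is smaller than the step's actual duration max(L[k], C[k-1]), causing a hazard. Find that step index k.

[0] required=L[0]=8=8 vs D=8 ok
[1] required=max(L[1]=6,C[0]=2)=6 vs D=6 ok
[2] required=max(L[2]=4,C[1]=4)=4 vs D=4 ok
[3] required=max(L[3]=6,C[2]=2)=6 vs D=6 ok
[4] required=max(L[4]=4,C[3]=6)=6 vs D=4 SHORT
[5] required=C[4]=6=6 vs D=6 ok

hazard at step 4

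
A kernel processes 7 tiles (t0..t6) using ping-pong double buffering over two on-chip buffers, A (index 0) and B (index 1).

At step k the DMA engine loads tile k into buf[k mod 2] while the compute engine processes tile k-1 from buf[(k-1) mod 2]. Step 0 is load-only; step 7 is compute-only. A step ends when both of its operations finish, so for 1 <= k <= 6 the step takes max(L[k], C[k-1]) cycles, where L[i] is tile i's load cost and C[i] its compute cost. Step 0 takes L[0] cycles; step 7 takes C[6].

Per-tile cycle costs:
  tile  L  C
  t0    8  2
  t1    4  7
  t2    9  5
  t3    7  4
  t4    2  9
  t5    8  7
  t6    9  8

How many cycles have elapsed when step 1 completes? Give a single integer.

k=0 load=t0/8c comp=- wait=8 total=8
k=1 load=t1/4c comp=t0/2c wait=4 total=12
k=2 load=t2/9c comp=t1/7c wait=9 total=21
k=3 load=t3/7c comp=t2/5c wait=7 total=28
k=4 load=t4/2c comp=t3/4c wait=4 total=32
k=5 load=t5/8c comp=t4/9c wait=9 total=41
k=6 load=t6/9c comp=t5/7c wait=9 total=50
k=7 load=- comp=t6/8c wait=8 total=58

end_cycle[1] = 12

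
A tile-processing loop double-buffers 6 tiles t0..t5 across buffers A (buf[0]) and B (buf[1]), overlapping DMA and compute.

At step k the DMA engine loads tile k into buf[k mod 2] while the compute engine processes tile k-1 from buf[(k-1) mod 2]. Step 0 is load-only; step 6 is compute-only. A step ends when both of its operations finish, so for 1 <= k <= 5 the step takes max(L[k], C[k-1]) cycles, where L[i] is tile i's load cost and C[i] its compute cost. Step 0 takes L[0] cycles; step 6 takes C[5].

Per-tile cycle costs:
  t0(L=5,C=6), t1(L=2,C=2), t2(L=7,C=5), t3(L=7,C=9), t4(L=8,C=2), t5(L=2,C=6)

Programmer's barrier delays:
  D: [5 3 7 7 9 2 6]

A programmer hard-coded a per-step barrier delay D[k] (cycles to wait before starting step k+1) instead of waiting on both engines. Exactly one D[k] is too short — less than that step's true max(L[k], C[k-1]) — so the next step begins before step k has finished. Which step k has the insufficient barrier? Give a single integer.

[0] required=L[0]=5=5 vs D=5 ok
[1] required=max(L[1]=2,C[0]=6)=6 vs D=3 SHORT
[2] required=max(L[2]=7,C[1]=2)=7 vs D=7 ok
[3] required=max(L[3]=7,C[2]=5)=7 vs D=7 ok
[4] required=max(L[4]=8,C[3]=9)=9 vs D=9 ok
[5] required=max(L[5]=2,C[4]=2)=2 vs D=2 ok
[6] required=C[5]=6=6 vs D=6 ok

hazard at step 1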